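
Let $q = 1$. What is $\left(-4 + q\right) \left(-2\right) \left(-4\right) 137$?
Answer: $-3288$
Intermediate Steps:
$\left(-4 + q\right) \left(-2\right) \left(-4\right) 137 = \left(-4 + 1\right) \left(-2\right) \left(-4\right) 137 = \left(-3\right) \left(-2\right) \left(-4\right) 137 = 6 \left(-4\right) 137 = \left(-24\right) 137 = -3288$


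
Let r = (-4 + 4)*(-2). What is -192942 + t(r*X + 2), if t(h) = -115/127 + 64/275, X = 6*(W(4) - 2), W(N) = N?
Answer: -6738522847/34925 ≈ -1.9294e+5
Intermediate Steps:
r = 0 (r = 0*(-2) = 0)
X = 12 (X = 6*(4 - 2) = 6*2 = 12)
t(h) = -23497/34925 (t(h) = -115*1/127 + 64*(1/275) = -115/127 + 64/275 = -23497/34925)
-192942 + t(r*X + 2) = -192942 - 23497/34925 = -6738522847/34925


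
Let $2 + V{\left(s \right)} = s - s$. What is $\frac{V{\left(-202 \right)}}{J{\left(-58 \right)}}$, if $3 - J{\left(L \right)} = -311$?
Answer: $- \frac{1}{157} \approx -0.0063694$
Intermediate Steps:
$J{\left(L \right)} = 314$ ($J{\left(L \right)} = 3 - -311 = 3 + 311 = 314$)
$V{\left(s \right)} = -2$ ($V{\left(s \right)} = -2 + \left(s - s\right) = -2 + 0 = -2$)
$\frac{V{\left(-202 \right)}}{J{\left(-58 \right)}} = - \frac{2}{314} = \left(-2\right) \frac{1}{314} = - \frac{1}{157}$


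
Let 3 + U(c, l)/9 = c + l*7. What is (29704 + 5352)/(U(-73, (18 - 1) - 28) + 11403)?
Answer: 17528/5013 ≈ 3.4965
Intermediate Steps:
U(c, l) = -27 + 9*c + 63*l (U(c, l) = -27 + 9*(c + l*7) = -27 + 9*(c + 7*l) = -27 + (9*c + 63*l) = -27 + 9*c + 63*l)
(29704 + 5352)/(U(-73, (18 - 1) - 28) + 11403) = (29704 + 5352)/((-27 + 9*(-73) + 63*((18 - 1) - 28)) + 11403) = 35056/((-27 - 657 + 63*(17 - 28)) + 11403) = 35056/((-27 - 657 + 63*(-11)) + 11403) = 35056/((-27 - 657 - 693) + 11403) = 35056/(-1377 + 11403) = 35056/10026 = 35056*(1/10026) = 17528/5013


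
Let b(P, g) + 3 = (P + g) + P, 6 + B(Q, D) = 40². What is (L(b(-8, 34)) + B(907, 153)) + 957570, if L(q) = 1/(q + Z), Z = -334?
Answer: 305973315/319 ≈ 9.5916e+5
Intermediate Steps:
B(Q, D) = 1594 (B(Q, D) = -6 + 40² = -6 + 1600 = 1594)
b(P, g) = -3 + g + 2*P (b(P, g) = -3 + ((P + g) + P) = -3 + (g + 2*P) = -3 + g + 2*P)
L(q) = 1/(-334 + q) (L(q) = 1/(q - 334) = 1/(-334 + q))
(L(b(-8, 34)) + B(907, 153)) + 957570 = (1/(-334 + (-3 + 34 + 2*(-8))) + 1594) + 957570 = (1/(-334 + (-3 + 34 - 16)) + 1594) + 957570 = (1/(-334 + 15) + 1594) + 957570 = (1/(-319) + 1594) + 957570 = (-1/319 + 1594) + 957570 = 508485/319 + 957570 = 305973315/319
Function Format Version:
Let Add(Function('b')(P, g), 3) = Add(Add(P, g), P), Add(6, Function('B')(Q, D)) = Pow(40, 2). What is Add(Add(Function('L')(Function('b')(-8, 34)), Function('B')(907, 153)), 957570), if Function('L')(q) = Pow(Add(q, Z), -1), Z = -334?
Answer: Rational(305973315, 319) ≈ 9.5916e+5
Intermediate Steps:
Function('B')(Q, D) = 1594 (Function('B')(Q, D) = Add(-6, Pow(40, 2)) = Add(-6, 1600) = 1594)
Function('b')(P, g) = Add(-3, g, Mul(2, P)) (Function('b')(P, g) = Add(-3, Add(Add(P, g), P)) = Add(-3, Add(g, Mul(2, P))) = Add(-3, g, Mul(2, P)))
Function('L')(q) = Pow(Add(-334, q), -1) (Function('L')(q) = Pow(Add(q, -334), -1) = Pow(Add(-334, q), -1))
Add(Add(Function('L')(Function('b')(-8, 34)), Function('B')(907, 153)), 957570) = Add(Add(Pow(Add(-334, Add(-3, 34, Mul(2, -8))), -1), 1594), 957570) = Add(Add(Pow(Add(-334, Add(-3, 34, -16)), -1), 1594), 957570) = Add(Add(Pow(Add(-334, 15), -1), 1594), 957570) = Add(Add(Pow(-319, -1), 1594), 957570) = Add(Add(Rational(-1, 319), 1594), 957570) = Add(Rational(508485, 319), 957570) = Rational(305973315, 319)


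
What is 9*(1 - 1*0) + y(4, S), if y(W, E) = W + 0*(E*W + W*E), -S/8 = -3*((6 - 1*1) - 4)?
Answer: 13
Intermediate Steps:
S = 24 (S = -(-24)*((6 - 1*1) - 4) = -(-24)*((6 - 1) - 4) = -(-24)*(5 - 4) = -(-24) = -8*(-3) = 24)
y(W, E) = W (y(W, E) = W + 0*(E*W + E*W) = W + 0*(2*E*W) = W + 0 = W)
9*(1 - 1*0) + y(4, S) = 9*(1 - 1*0) + 4 = 9*(1 + 0) + 4 = 9*1 + 4 = 9 + 4 = 13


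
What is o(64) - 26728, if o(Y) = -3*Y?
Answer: -26920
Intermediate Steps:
o(64) - 26728 = -3*64 - 26728 = -192 - 26728 = -26920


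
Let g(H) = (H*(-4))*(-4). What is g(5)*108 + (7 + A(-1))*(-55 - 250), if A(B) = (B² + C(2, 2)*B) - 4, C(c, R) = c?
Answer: 8030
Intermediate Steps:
g(H) = 16*H (g(H) = -4*H*(-4) = 16*H)
A(B) = -4 + B² + 2*B (A(B) = (B² + 2*B) - 4 = -4 + B² + 2*B)
g(5)*108 + (7 + A(-1))*(-55 - 250) = (16*5)*108 + (7 + (-4 + (-1)² + 2*(-1)))*(-55 - 250) = 80*108 + (7 + (-4 + 1 - 2))*(-305) = 8640 + (7 - 5)*(-305) = 8640 + 2*(-305) = 8640 - 610 = 8030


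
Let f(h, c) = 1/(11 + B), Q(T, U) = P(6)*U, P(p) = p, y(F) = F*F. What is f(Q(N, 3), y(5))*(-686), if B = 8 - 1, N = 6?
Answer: -343/9 ≈ -38.111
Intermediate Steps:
y(F) = F²
B = 7
Q(T, U) = 6*U
f(h, c) = 1/18 (f(h, c) = 1/(11 + 7) = 1/18)
f(Q(N, 3), y(5))*(-686) = (1/18)*(-686) = -343/9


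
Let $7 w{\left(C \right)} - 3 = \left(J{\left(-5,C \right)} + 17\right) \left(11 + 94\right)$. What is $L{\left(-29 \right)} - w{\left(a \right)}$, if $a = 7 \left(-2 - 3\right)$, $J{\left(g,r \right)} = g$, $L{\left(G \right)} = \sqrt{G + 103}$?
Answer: $- \frac{1263}{7} + \sqrt{74} \approx -171.83$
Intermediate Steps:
$L{\left(G \right)} = \sqrt{103 + G}$
$a = -35$ ($a = 7 \left(-5\right) = -35$)
$w{\left(C \right)} = \frac{1263}{7}$ ($w{\left(C \right)} = \frac{3}{7} + \frac{\left(-5 + 17\right) \left(11 + 94\right)}{7} = \frac{3}{7} + \frac{12 \cdot 105}{7} = \frac{3}{7} + \frac{1}{7} \cdot 1260 = \frac{3}{7} + 180 = \frac{1263}{7}$)
$L{\left(-29 \right)} - w{\left(a \right)} = \sqrt{103 - 29} - \frac{1263}{7} = \sqrt{74} - \frac{1263}{7} = - \frac{1263}{7} + \sqrt{74}$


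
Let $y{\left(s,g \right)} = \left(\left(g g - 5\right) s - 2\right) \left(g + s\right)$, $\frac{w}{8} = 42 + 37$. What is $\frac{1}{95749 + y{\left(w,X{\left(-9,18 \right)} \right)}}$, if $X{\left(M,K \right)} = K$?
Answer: $\frac{1}{131139649} \approx 7.6255 \cdot 10^{-9}$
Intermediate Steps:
$w = 632$ ($w = 8 \left(42 + 37\right) = 8 \cdot 79 = 632$)
$y{\left(s,g \right)} = \left(-2 + s \left(-5 + g^{2}\right)\right) \left(g + s\right)$ ($y{\left(s,g \right)} = \left(\left(g^{2} - 5\right) s - 2\right) \left(g + s\right) = \left(\left(-5 + g^{2}\right) s - 2\right) \left(g + s\right) = \left(s \left(-5 + g^{2}\right) - 2\right) \left(g + s\right) = \left(-2 + s \left(-5 + g^{2}\right)\right) \left(g + s\right)$)
$\frac{1}{95749 + y{\left(w,X{\left(-9,18 \right)} \right)}} = \frac{1}{95749 - \left(1300 - 3685824 + 56880 + 1997120 - 18^{2} \cdot 632^{2}\right)} = \frac{1}{95749 - -131043900} = \frac{1}{95749 + 131043900} = \frac{1}{131139649}$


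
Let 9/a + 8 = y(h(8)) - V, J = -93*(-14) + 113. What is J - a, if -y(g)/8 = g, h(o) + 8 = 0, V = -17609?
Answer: 24995966/17665 ≈ 1415.0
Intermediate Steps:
h(o) = -8 (h(o) = -8 + 0 = -8)
y(g) = -8*g
J = 1415 (J = 1302 + 113 = 1415)
a = 9/17665 (a = 9/(-8 + (-8*(-8) - 1*(-17609))) = 9/(-8 + (64 + 17609)) = 9/(-8 + 17673) = 9/17665 ≈ 0.00050948)
J - a = 1415 - 1*9/17665 = 1415 - 9/17665 = 24995966/17665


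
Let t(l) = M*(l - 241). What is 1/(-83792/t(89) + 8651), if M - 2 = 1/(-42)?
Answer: 1577/14082535 ≈ 0.00011198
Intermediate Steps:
M = 83/42 (M = 2 + 1/(-42) = 2 - 1/42 = 83/42 ≈ 1.9762)
t(l) = -20003/42 + 83*l/42 (t(l) = 83*(l - 241)/42 = 83*(-241 + l)/42 = -20003/42 + 83*l/42)
1/(-83792/t(89) + 8651) = 1/(-83792/(-20003/42 + (83/42)*89) + 8651) = 1/(-83792/(-20003/42 + 7387/42) + 8651) = 1/(-83792/(-6308/21) + 8651) = 1/(-83792*(-21/6308) + 8651) = 1/(439908/1577 + 8651) = 1/(14082535/1577) = 1577/14082535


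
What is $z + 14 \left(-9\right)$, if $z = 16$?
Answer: $-110$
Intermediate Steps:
$z + 14 \left(-9\right) = 16 + 14 \left(-9\right) = 16 - 126 = -110$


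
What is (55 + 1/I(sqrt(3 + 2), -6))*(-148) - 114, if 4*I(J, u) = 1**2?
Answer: -8846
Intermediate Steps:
I(J, u) = 1/4 (I(J, u) = (1/4)*1**2 = (1/4)*1 = 1/4)
(55 + 1/I(sqrt(3 + 2), -6))*(-148) - 114 = (55 + 1/(1/4))*(-148) - 114 = (55 + 4)*(-148) - 114 = 59*(-148) - 114 = -8732 - 114 = -8846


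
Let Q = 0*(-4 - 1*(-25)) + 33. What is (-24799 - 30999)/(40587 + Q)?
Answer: -27899/20310 ≈ -1.3737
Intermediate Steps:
Q = 33 (Q = 0*(-4 + 25) + 33 = 0*21 + 33 = 0 + 33 = 33)
(-24799 - 30999)/(40587 + Q) = (-24799 - 30999)/(40587 + 33) = -55798/40620 = -55798*1/40620 = -27899/20310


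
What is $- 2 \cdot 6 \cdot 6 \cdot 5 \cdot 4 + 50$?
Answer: $-1390$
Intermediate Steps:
$- 2 \cdot 6 \cdot 6 \cdot 5 \cdot 4 + 50 = \left(-2\right) 36 \cdot 5 \cdot 4 + 50 = \left(-72\right) 5 \cdot 4 + 50 = \left(-360\right) 4 + 50 = -1440 + 50 = -1390$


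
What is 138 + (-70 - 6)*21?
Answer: -1458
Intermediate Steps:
138 + (-70 - 6)*21 = 138 - 76*21 = 138 - 1596 = -1458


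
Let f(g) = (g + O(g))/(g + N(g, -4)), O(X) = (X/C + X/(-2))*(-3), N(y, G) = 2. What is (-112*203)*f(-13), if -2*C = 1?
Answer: -2512328/11 ≈ -2.2839e+5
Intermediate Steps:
C = -½ (C = -½*1 = -½ ≈ -0.50000)
O(X) = 15*X/2 (O(X) = (X/(-½) + X/(-2))*(-3) = (X*(-2) + X*(-½))*(-3) = (-2*X - X/2)*(-3) = -5*X/2*(-3) = 15*X/2)
f(g) = 17*g/(2*(2 + g)) (f(g) = (g + 15*g/2)/(g + 2) = (17*g/2)/(2 + g) = 17*g/(2*(2 + g)))
(-112*203)*f(-13) = (-112*203)*((17/2)*(-13)/(2 - 13)) = -193256*(-13)/(-11) = -193256*(-13)*(-1)/11 = -22736*221/22 = -2512328/11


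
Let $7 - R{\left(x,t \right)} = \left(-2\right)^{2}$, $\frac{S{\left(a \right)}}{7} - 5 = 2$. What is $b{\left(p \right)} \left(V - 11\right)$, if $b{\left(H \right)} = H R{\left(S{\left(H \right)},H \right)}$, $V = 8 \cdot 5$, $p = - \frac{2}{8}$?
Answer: $- \frac{87}{4} \approx -21.75$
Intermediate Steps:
$S{\left(a \right)} = 49$ ($S{\left(a \right)} = 35 + 7 \cdot 2 = 35 + 14 = 49$)
$p = - \frac{1}{4}$ ($p = \left(-2\right) \frac{1}{8} = - \frac{1}{4} \approx -0.25$)
$R{\left(x,t \right)} = 3$ ($R{\left(x,t \right)} = 7 - \left(-2\right)^{2} = 7 - 4 = 3$)
$V = 40$
$b{\left(H \right)} = 3 H$ ($b{\left(H \right)} = H 3 = 3 H$)
$b{\left(p \right)} \left(V - 11\right) = 3 \left(- \frac{1}{4}\right) \left(40 - 11\right) = \left(- \frac{3}{4}\right) 29 = - \frac{87}{4}$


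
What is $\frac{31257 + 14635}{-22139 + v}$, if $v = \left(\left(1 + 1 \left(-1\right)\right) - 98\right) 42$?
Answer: $- \frac{45892}{26255} \approx -1.7479$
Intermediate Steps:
$v = -4116$ ($v = \left(\left(1 - 1\right) - 98\right) 42 = \left(0 - 98\right) 42 = \left(-98\right) 42 = -4116$)
$\frac{31257 + 14635}{-22139 + v} = \frac{31257 + 14635}{-22139 - 4116} = \frac{45892}{-26255} = 45892 \left(- \frac{1}{26255}\right) = - \frac{45892}{26255}$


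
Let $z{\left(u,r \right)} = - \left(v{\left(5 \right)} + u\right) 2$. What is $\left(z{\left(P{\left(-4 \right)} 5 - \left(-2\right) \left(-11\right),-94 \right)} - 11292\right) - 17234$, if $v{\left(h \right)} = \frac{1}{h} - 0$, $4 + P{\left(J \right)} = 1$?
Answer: $- \frac{142262}{5} \approx -28452.0$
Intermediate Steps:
$P{\left(J \right)} = -3$ ($P{\left(J \right)} = -4 + 1 = -3$)
$v{\left(h \right)} = \frac{1}{h}$ ($v{\left(h \right)} = \frac{1}{h} + 0 = \frac{1}{h}$)
$z{\left(u,r \right)} = - \frac{2}{5} - 2 u$ ($z{\left(u,r \right)} = - \left(\frac{1}{5} + u\right) 2 = - (\frac{2}{5} + 2 u) = - \frac{2}{5} - 2 u$)
$\left(z{\left(P{\left(-4 \right)} 5 - \left(-2\right) \left(-11\right),-94 \right)} - 11292\right) - 17234 = \left(\left(- \frac{2}{5} - 2 \left(\left(-3\right) 5 - \left(-2\right) \left(-11\right)\right)\right) - 11292\right) - 17234 = \left(\left(- \frac{2}{5} - 2 \left(-15 - 22\right)\right) - 11292\right) - 17234 = \left(\left(- \frac{2}{5} - -74\right) - 11292\right) - 17234 = \left(\left(- \frac{2}{5} + 74\right) - 11292\right) - 17234 = \left(\frac{368}{5} - 11292\right) - 17234 = - \frac{56092}{5} - 17234 = - \frac{142262}{5}$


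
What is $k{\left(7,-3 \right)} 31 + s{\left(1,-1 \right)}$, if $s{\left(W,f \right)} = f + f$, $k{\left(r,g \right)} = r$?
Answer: $215$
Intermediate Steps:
$s{\left(W,f \right)} = 2 f$
$k{\left(7,-3 \right)} 31 + s{\left(1,-1 \right)} = 7 \cdot 31 + 2 \left(-1\right) = 217 - 2 = 215$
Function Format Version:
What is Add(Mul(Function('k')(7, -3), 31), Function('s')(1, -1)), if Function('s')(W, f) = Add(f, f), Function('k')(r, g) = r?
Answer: 215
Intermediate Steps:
Function('s')(W, f) = Mul(2, f)
Add(Mul(Function('k')(7, -3), 31), Function('s')(1, -1)) = Add(Mul(7, 31), Mul(2, -1)) = Add(217, -2) = 215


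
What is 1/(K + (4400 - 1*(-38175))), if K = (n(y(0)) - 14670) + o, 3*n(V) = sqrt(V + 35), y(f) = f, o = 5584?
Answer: 301401/10093618054 - 3*sqrt(35)/10093618054 ≈ 2.9859e-5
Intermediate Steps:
n(V) = sqrt(35 + V)/3 (n(V) = sqrt(V + 35)/3 = sqrt(35 + V)/3)
K = -9086 + sqrt(35)/3 (K = (sqrt(35 + 0)/3 - 14670) + 5584 = (sqrt(35)/3 - 14670) + 5584 = (-14670 + sqrt(35)/3) + 5584 = -9086 + sqrt(35)/3 ≈ -9084.0)
1/(K + (4400 - 1*(-38175))) = 1/((-9086 + sqrt(35)/3) + (4400 - 1*(-38175))) = 1/((-9086 + sqrt(35)/3) + (4400 + 38175)) = 1/((-9086 + sqrt(35)/3) + 42575) = 1/(33489 + sqrt(35)/3)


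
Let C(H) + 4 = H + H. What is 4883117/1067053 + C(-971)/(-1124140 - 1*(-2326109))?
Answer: 5867278772235/1282564627357 ≈ 4.5746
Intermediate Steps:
C(H) = -4 + 2*H (C(H) = -4 + (H + H) = -4 + 2*H)
4883117/1067053 + C(-971)/(-1124140 - 1*(-2326109)) = 4883117/1067053 + (-4 + 2*(-971))/(-1124140 - 1*(-2326109)) = 4883117*(1/1067053) + (-4 - 1942)/(-1124140 + 2326109) = 4883117/1067053 - 1946/1201969 = 5867278772235/1282564627357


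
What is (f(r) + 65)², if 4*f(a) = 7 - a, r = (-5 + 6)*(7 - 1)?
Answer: 68121/16 ≈ 4257.6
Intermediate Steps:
r = 6 (r = 1*6 = 6)
f(a) = 7/4 - a/4 (f(a) = (7 - a)/4 = 7/4 - a/4)
(f(r) + 65)² = ((7/4 - ¼*6) + 65)² = ((7/4 - 3/2) + 65)² = (¼ + 65)² = (261/4)² = 68121/16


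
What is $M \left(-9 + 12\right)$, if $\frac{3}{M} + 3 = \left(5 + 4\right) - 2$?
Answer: $\frac{9}{4} \approx 2.25$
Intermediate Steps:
$M = \frac{3}{4}$ ($M = \frac{3}{-3 + \left(\left(5 + 4\right) - 2\right)} = \frac{3}{-3 + \left(9 - 2\right)} = \frac{3}{-3 + 7} = \frac{3}{4} \approx 0.75$)
$M \left(-9 + 12\right) = \frac{3 \left(-9 + 12\right)}{4} = \frac{3}{4} \cdot 3 = \frac{9}{4}$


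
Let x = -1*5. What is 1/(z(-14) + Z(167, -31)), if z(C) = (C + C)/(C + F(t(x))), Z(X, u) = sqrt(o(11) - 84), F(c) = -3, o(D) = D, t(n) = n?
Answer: 476/21881 - 289*I*sqrt(73)/21881 ≈ 0.021754 - 0.11285*I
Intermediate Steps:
x = -5
Z(X, u) = I*sqrt(73) (Z(X, u) = sqrt(11 - 84) = sqrt(-73) = I*sqrt(73))
z(C) = 2*C/(-3 + C) (z(C) = (C + C)/(C - 3) = (2*C)/(-3 + C) = 2*C/(-3 + C))
1/(z(-14) + Z(167, -31)) = 1/(2*(-14)/(-3 - 14) + I*sqrt(73)) = 1/(2*(-14)/(-17) + I*sqrt(73)) = 1/(2*(-14)*(-1/17) + I*sqrt(73)) = 1/(28/17 + I*sqrt(73))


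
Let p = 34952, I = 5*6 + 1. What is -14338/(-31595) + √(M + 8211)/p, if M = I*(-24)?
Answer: 14338/31595 + √7467/34952 ≈ 0.45628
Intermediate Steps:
I = 31 (I = 30 + 1 = 31)
M = -744 (M = 31*(-24) = -744)
-14338/(-31595) + √(M + 8211)/p = -14338/(-31595) + √(-744 + 8211)/34952 = -14338*(-1/31595) + √7467*(1/34952) = 14338/31595 + √7467/34952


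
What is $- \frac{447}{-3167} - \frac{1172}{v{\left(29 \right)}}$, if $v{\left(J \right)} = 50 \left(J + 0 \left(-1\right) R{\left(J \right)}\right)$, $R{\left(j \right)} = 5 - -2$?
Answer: $- \frac{1531787}{2296075} \approx -0.66713$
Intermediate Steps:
$R{\left(j \right)} = 7$ ($R{\left(j \right)} = 5 + 2 = 7$)
$v{\left(J \right)} = 50 J$ ($v{\left(J \right)} = 50 \left(J + 0 \left(-1\right) 7\right) = 50 \left(J + 0 \cdot 7\right) = 50 \left(J + 0\right) = 50 J$)
$- \frac{447}{-3167} - \frac{1172}{v{\left(29 \right)}} = - \frac{447}{-3167} - \frac{1172}{50 \cdot 29} = \left(-447\right) \left(- \frac{1}{3167}\right) - \frac{1172}{1450} = \frac{447}{3167} - \frac{586}{725} = - \frac{1531787}{2296075}$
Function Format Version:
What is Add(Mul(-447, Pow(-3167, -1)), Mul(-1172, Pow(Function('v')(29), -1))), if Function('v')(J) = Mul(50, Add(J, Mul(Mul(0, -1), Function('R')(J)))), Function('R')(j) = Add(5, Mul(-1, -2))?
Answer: Rational(-1531787, 2296075) ≈ -0.66713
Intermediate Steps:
Function('R')(j) = 7 (Function('R')(j) = Add(5, 2) = 7)
Function('v')(J) = Mul(50, J) (Function('v')(J) = Mul(50, Add(J, Mul(Mul(0, -1), 7))) = Mul(50, Add(J, Mul(0, 7))) = Mul(50, Add(J, 0)) = Mul(50, J))
Add(Mul(-447, Pow(-3167, -1)), Mul(-1172, Pow(Function('v')(29), -1))) = Add(Mul(-447, Pow(-3167, -1)), Mul(-1172, Pow(Mul(50, 29), -1))) = Add(Mul(-447, Rational(-1, 3167)), Mul(-1172, Pow(1450, -1))) = Add(Rational(447, 3167), Mul(-1172, Rational(1, 1450))) = Add(Rational(447, 3167), Rational(-586, 725)) = Rational(-1531787, 2296075)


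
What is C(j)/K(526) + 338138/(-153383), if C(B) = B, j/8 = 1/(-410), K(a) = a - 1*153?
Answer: -25856335702/11728431095 ≈ -2.2046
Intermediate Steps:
K(a) = -153 + a (K(a) = a - 153 = -153 + a)
j = -4/205 (j = 8/(-410) = 8*(-1/410) = -4/205 ≈ -0.019512)
C(j)/K(526) + 338138/(-153383) = -4/(205*(-153 + 526)) + 338138/(-153383) = -4/205/373 + 338138*(-1/153383) = -4/205*1/373 - 338138/153383 = -4/76465 - 338138/153383 = -25856335702/11728431095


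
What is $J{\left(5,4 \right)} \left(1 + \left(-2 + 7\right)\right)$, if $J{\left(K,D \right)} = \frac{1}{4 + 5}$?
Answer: $\frac{2}{3} \approx 0.66667$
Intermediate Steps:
$J{\left(K,D \right)} = \frac{1}{9}$
$J{\left(5,4 \right)} \left(1 + \left(-2 + 7\right)\right) = \frac{1 + \left(-2 + 7\right)}{9} = \frac{1 + 5}{9} = \frac{1}{9} \cdot 6 = \frac{2}{3}$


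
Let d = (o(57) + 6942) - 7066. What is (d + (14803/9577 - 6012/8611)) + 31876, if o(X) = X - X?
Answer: 2618579444053/82467547 ≈ 31753.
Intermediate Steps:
o(X) = 0
d = -124 (d = (0 + 6942) - 7066 = 6942 - 7066 = -124)
(d + (14803/9577 - 6012/8611)) + 31876 = (-124 + (14803/9577 - 6012/8611)) + 31876 = (-124 + 69891709/82467547) + 31876 = -10156084119/82467547 + 31876 = 2618579444053/82467547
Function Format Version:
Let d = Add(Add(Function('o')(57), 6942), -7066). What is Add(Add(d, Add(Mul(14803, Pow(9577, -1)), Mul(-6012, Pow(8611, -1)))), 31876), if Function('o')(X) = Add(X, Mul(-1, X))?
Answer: Rational(2618579444053, 82467547) ≈ 31753.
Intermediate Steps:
Function('o')(X) = 0
d = -124 (d = Add(Add(0, 6942), -7066) = Add(6942, -7066) = -124)
Add(Add(d, Add(Mul(14803, Pow(9577, -1)), Mul(-6012, Pow(8611, -1)))), 31876) = Add(Add(-124, Add(Mul(14803, Pow(9577, -1)), Mul(-6012, Pow(8611, -1)))), 31876) = Add(Add(-124, Add(Mul(14803, Rational(1, 9577)), Mul(-6012, Rational(1, 8611)))), 31876) = Add(Add(-124, Add(Rational(14803, 9577), Rational(-6012, 8611))), 31876) = Add(Add(-124, Rational(69891709, 82467547)), 31876) = Add(Rational(-10156084119, 82467547), 31876) = Rational(2618579444053, 82467547)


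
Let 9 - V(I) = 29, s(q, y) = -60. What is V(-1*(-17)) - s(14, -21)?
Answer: 40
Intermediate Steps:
V(I) = -20 (V(I) = 9 - 1*29 = 9 - 29 = -20)
V(-1*(-17)) - s(14, -21) = -20 - 1*(-60) = -20 + 60 = 40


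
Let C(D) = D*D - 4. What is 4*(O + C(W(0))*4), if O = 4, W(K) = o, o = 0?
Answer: -48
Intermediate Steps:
W(K) = 0
C(D) = -4 + D**2 (C(D) = D**2 - 4 = -4 + D**2)
4*(O + C(W(0))*4) = 4*(4 + (-4 + 0**2)*4) = 4*(4 + (-4 + 0)*4) = 4*(4 - 4*4) = 4*(4 - 16) = 4*(-12) = -48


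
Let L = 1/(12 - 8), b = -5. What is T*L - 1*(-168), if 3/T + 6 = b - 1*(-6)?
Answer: 3357/20 ≈ 167.85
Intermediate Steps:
L = 1/4 ≈ 0.25000
T = -3/5 (T = 3/(-6 + (-5 - 1*(-6))) = 3/(-6 + (-5 + 6)) = 3/(-6 + 1) = 3/(-5) = 3*(-1/5) = -3/5 ≈ -0.60000)
T*L - 1*(-168) = -3/5*1/4 - 1*(-168) = -3/20 + 168 = 3357/20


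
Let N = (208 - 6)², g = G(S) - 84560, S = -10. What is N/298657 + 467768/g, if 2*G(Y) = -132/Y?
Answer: -6745152012/1250122019 ≈ -5.3956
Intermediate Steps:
G(Y) = -66/Y (G(Y) = (-132/Y)/2 = -66/Y)
g = -422767/5 (g = -66/(-10) - 84560 = -66*(-⅒) - 84560 = 33/5 - 84560 = -422767/5 ≈ -84553.)
N = 40804 (N = 202² = 40804)
N/298657 + 467768/g = 40804/298657 + 467768/(-422767/5) = 40804*(1/298657) + 467768*(-5/422767) = 404/2957 - 2338840/422767 = -6745152012/1250122019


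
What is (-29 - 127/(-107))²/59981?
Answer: 8856576/686722469 ≈ 0.012897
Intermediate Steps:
(-29 - 127/(-107))²/59981 = (-29 - 127*(-1/107))²*(1/59981) = (-29 + 127/107)²*(1/59981) = (-2976/107)²*(1/59981) = (8856576/11449)*(1/59981) = 8856576/686722469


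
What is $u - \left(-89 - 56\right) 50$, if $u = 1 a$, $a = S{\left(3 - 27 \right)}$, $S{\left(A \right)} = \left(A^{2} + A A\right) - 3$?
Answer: $8399$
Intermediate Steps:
$S{\left(A \right)} = -3 + 2 A^{2}$ ($S{\left(A \right)} = \left(A^{2} + A^{2}\right) - 3 = 2 A^{2} - 3 = -3 + 2 A^{2}$)
$a = 1149$ ($a = -3 + 2 \left(3 - 27\right)^{2} = -3 + 2 \left(-24\right)^{2} = -3 + 2 \cdot 576 = -3 + 1152 = 1149$)
$u = 1149$ ($u = 1 \cdot 1149 = 1149$)
$u - \left(-89 - 56\right) 50 = 1149 - \left(-89 - 56\right) 50 = 1149 - \left(-145\right) 50 = 1149 - -7250 = 1149 + 7250 = 8399$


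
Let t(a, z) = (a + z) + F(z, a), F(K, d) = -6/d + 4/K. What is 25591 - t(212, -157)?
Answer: 424971007/16642 ≈ 25536.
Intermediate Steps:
t(a, z) = a + z - 6/a + 4/z (t(a, z) = (a + z) + (-6/a + 4/z) = a + z - 6/a + 4/z)
25591 - t(212, -157) = 25591 - (212 - 157 - 6/212 + 4/(-157)) = 25591 - (212 - 157 - 6*1/212 + 4*(-1/157)) = 25591 - (212 - 157 - 3/106 - 4/157) = 25591 - 1*914415/16642 = 25591 - 914415/16642 = 424971007/16642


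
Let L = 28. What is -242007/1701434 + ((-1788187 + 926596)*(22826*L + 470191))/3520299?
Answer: -542065397501500893/1996518802922 ≈ -2.7151e+5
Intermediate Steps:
-242007/1701434 + ((-1788187 + 926596)*(22826*L + 470191))/3520299 = -242007/1701434 + ((-1788187 + 926596)*(22826*28 + 470191))/3520299 = -242007*1/1701434 - 861591*(639128 + 470191)*(1/3520299) = -242007/1701434 - 861591*1109319*(1/3520299) = -242007/1701434 - 955779266529*1/3520299 = -242007/1701434 - 318593088843/1173433 = -542065397501500893/1996518802922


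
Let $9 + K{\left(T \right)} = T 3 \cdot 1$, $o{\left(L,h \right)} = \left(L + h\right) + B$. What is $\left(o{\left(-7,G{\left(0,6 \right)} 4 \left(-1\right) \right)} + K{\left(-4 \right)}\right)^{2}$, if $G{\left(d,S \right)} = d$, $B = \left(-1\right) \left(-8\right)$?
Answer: $400$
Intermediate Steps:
$B = 8$
$o{\left(L,h \right)} = 8 + L + h$ ($o{\left(L,h \right)} = \left(L + h\right) + 8 = 8 + L + h$)
$K{\left(T \right)} = -9 + 3 T$ ($K{\left(T \right)} = -9 + T 3 \cdot 1 = -9 + 3 T 1 = -9 + 3 T$)
$\left(o{\left(-7,G{\left(0,6 \right)} 4 \left(-1\right) \right)} + K{\left(-4 \right)}\right)^{2} = \left(\left(8 - 7 + 0 \cdot 4 \left(-1\right)\right) + \left(-9 + 3 \left(-4\right)\right)\right)^{2} = \left(\left(8 - 7 + 0 \left(-1\right)\right) - 21\right)^{2} = \left(\left(8 - 7 + 0\right) - 21\right)^{2} = \left(1 - 21\right)^{2} = \left(-20\right)^{2} = 400$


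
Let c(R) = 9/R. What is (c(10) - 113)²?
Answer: 1256641/100 ≈ 12566.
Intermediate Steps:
(c(10) - 113)² = (9/10 - 113)² = (-1121/10)² = 1256641/100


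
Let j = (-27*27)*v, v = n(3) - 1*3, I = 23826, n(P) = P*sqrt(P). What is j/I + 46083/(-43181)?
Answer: -334512237/342943502 - 729*sqrt(3)/7942 ≈ -1.1344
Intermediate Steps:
n(P) = P**(3/2)
v = -3 + 3*sqrt(3) (v = 3**(3/2) - 1*3 = 3*sqrt(3) - 3 = -3 + 3*sqrt(3) ≈ 2.1962)
j = 2187 - 2187*sqrt(3) (j = (-27*27)*(-3 + 3*sqrt(3)) = -729*(-3 + 3*sqrt(3)) = 2187 - 2187*sqrt(3) ≈ -1601.0)
j/I + 46083/(-43181) = (2187 - 2187*sqrt(3))/23826 + 46083/(-43181) = (2187 - 2187*sqrt(3))*(1/23826) + 46083*(-1/43181) = (729/7942 - 729*sqrt(3)/7942) - 46083/43181 = -334512237/342943502 - 729*sqrt(3)/7942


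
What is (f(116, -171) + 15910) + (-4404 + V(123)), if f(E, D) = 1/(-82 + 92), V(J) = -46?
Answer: 114601/10 ≈ 11460.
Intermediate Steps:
f(E, D) = ⅒ (f(E, D) = 1/10 = ⅒)
(f(116, -171) + 15910) + (-4404 + V(123)) = (⅒ + 15910) + (-4404 - 46) = 159101/10 - 4450 = 114601/10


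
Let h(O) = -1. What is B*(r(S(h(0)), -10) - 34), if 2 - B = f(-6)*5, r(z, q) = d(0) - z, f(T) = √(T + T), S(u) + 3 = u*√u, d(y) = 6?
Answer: -50 + 2*I + √3*(10 + 250*I) ≈ -32.68 + 435.01*I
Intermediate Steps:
S(u) = -3 + u^(3/2) (S(u) = -3 + u*√u = -3 + u^(3/2))
f(T) = √2*√T (f(T) = √(2*T) = √2*√T)
r(z, q) = 6 - z
B = 2 - 10*I*√3 (B = 2 - √2*√(-6)*5 = 2 - √2*(I*√6)*5 = 2 - 2*I*√3*5 = 2 - 10*I*√3 ≈ 2.0 - 17.32*I)
B*(r(S(h(0)), -10) - 34) = (2 - 10*I*√3)*((6 - (-3 + (-1)^(3/2))) - 34) = (2 - 10*I*√3)*((6 - (-3 - I)) - 34) = (2 - 10*I*√3)*((6 + (3 + I)) - 34) = (2 - 10*I*√3)*((9 + I) - 34) = (2 - 10*I*√3)*(-25 + I) = (-25 + I)*(2 - 10*I*√3)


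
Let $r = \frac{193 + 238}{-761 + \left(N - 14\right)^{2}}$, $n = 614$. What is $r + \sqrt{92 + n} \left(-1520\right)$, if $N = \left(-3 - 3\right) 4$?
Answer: $\frac{431}{683} - 1520 \sqrt{706} \approx -40387.0$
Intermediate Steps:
$N = -24$ ($N = \left(-6\right) 4 = -24$)
$r = \frac{431}{683}$ ($r = \frac{193 + 238}{-761 + \left(-24 - 14\right)^{2}} = \frac{431}{-761 + \left(-38\right)^{2}} = \frac{431}{-761 + 1444} = \frac{431}{683} \approx 0.63104$)
$r + \sqrt{92 + n} \left(-1520\right) = \frac{431}{683} + \sqrt{92 + 614} \left(-1520\right) = \frac{431}{683} + \sqrt{706} \left(-1520\right) = \frac{431}{683} - 1520 \sqrt{706}$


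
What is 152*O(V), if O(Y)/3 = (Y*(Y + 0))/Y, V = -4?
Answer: -1824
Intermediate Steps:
O(Y) = 3*Y (O(Y) = 3*((Y*(Y + 0))/Y) = 3*((Y*Y)/Y) = 3*(Y²/Y) = 3*Y)
152*O(V) = 152*(3*(-4)) = 152*(-12) = -1824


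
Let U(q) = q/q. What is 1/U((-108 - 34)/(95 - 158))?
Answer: 1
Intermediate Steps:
U(q) = 1
1/U((-108 - 34)/(95 - 158)) = 1/1 = 1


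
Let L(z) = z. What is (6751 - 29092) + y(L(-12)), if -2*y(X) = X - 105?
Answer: -44565/2 ≈ -22283.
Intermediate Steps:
y(X) = 105/2 - X/2 (y(X) = -(X - 105)/2 = -(-105 + X)/2 = 105/2 - X/2)
(6751 - 29092) + y(L(-12)) = (6751 - 29092) + (105/2 - 1/2*(-12)) = -22341 + (105/2 + 6) = -22341 + 117/2 = -44565/2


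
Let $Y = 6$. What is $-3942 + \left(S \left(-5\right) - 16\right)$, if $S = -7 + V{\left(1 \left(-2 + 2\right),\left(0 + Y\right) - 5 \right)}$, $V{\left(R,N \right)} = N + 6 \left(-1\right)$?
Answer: $-3898$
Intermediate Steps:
$V{\left(R,N \right)} = -6 + N$ ($V{\left(R,N \right)} = N - 6 = -6 + N$)
$S = -12$ ($S = -7 + \left(-6 + \left(\left(0 + 6\right) - 5\right)\right) = -7 + \left(-6 + \left(6 - 5\right)\right) = -7 + \left(-6 + 1\right) = -7 - 5 = -12$)
$-3942 + \left(S \left(-5\right) - 16\right) = -3942 - -44 = -3942 + \left(60 - 16\right) = -3942 + 44 = -3898$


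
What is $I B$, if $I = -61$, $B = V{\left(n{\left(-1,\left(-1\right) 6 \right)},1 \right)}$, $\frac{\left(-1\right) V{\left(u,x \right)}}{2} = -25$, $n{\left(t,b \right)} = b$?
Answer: $-3050$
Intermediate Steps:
$V{\left(u,x \right)} = 50$ ($V{\left(u,x \right)} = \left(-2\right) \left(-25\right) = 50$)
$B = 50$
$I B = \left(-61\right) 50 = -3050$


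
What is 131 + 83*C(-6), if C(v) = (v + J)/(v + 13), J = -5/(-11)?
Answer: 5024/77 ≈ 65.247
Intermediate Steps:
J = 5/11 (J = -5*(-1/11) = 5/11 ≈ 0.45455)
C(v) = (5/11 + v)/(13 + v) (C(v) = (v + 5/11)/(v + 13) = (5/11 + v)/(13 + v))
131 + 83*C(-6) = 131 + 83*((5/11 - 6)/(13 - 6)) = 131 + 83*(-61/11/7) = 131 + 83*((⅐)*(-61/11)) = 131 + 83*(-61/77) = 131 - 5063/77 = 5024/77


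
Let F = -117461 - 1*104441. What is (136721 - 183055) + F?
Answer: -268236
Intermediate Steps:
F = -221902 (F = -117461 - 104441 = -221902)
(136721 - 183055) + F = (136721 - 183055) - 221902 = -46334 - 221902 = -268236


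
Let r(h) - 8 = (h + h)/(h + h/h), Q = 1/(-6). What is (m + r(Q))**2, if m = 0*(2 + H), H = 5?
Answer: 1444/25 ≈ 57.760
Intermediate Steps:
m = 0 (m = 0*(2 + 5) = 0*7 = 0)
Q = -1/6 ≈ -0.16667
r(h) = 8 + 2*h/(1 + h) (r(h) = 8 + (h + h)/(h + h/h) = 8 + (2*h)/(h + 1) = 8 + (2*h)/(1 + h) = 8 + 2*h/(1 + h))
(m + r(Q))**2 = (0 + 2*(4 + 5*(-1/6))/(1 - 1/6))**2 = (0 + 2*(4 - 5/6)/(5/6))**2 = (0 + 2*(6/5)*(19/6))**2 = (0 + 38/5)**2 = (38/5)**2 = 1444/25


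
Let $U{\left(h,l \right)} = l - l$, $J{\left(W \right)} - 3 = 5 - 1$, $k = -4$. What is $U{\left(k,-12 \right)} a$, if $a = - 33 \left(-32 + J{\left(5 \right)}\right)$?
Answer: $0$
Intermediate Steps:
$J{\left(W \right)} = 7$ ($J{\left(W \right)} = 3 + \left(5 - 1\right) = 3 + 4 = 7$)
$U{\left(h,l \right)} = 0$
$a = 825$ ($a = - 33 \left(-32 + 7\right) = \left(-33\right) \left(-25\right) = 825$)
$U{\left(k,-12 \right)} a = 0 \cdot 825 = 0$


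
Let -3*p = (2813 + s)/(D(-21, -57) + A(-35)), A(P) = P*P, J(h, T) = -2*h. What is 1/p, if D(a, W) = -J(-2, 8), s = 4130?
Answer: -3663/6943 ≈ -0.52758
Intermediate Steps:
D(a, W) = -4 (D(a, W) = -(-2)*(-2) = -1*4 = -4)
A(P) = P**2
p = -6943/3663 (p = -(2813 + 4130)/(3*(-4 + (-35)**2)) = -6943/(3*(-4 + 1225)) = -6943/(3*1221) = -1/3*6943/1221 = -6943/3663 ≈ -1.8954)
1/p = 1/(-6943/3663) = -3663/6943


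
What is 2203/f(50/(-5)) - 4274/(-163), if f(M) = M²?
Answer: 786489/16300 ≈ 48.251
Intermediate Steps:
2203/f(50/(-5)) - 4274/(-163) = 2203/((50/(-5))²) - 4274/(-163) = 2203/((50*(-⅕))²) - 4274*(-1/163) = 2203/((-10)²) + 4274/163 = 2203/100 + 4274/163 = 786489/16300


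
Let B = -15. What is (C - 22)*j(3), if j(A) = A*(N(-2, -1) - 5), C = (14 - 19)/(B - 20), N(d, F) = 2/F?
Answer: 459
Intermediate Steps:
C = ⅐ (C = (14 - 19)/(-15 - 20) = -5/(-35) = -5*(-1/35) = ⅐ ≈ 0.14286)
j(A) = -7*A (j(A) = A*(2/(-1) - 5) = A*(2*(-1) - 5) = A*(-2 - 5) = A*(-7) = -7*A)
(C - 22)*j(3) = (⅐ - 22)*(-7*3) = -153/7*(-21) = 459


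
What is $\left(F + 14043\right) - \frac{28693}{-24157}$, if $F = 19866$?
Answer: $\frac{117024058}{3451} \approx 33910.0$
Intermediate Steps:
$\left(F + 14043\right) - \frac{28693}{-24157} = \left(19866 + 14043\right) - \frac{28693}{-24157} = 33909 - - \frac{4099}{3451} = 33909 + \frac{4099}{3451} = \frac{117024058}{3451}$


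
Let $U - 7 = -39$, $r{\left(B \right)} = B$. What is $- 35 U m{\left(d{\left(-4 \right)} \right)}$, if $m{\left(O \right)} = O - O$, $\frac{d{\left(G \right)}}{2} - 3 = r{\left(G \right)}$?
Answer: $0$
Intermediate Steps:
$U = -32$ ($U = 7 - 39 = -32$)
$d{\left(G \right)} = 6 + 2 G$
$m{\left(O \right)} = 0$
$- 35 U m{\left(d{\left(-4 \right)} \right)} = \left(-35\right) \left(-32\right) 0 = 1120 \cdot 0 = 0$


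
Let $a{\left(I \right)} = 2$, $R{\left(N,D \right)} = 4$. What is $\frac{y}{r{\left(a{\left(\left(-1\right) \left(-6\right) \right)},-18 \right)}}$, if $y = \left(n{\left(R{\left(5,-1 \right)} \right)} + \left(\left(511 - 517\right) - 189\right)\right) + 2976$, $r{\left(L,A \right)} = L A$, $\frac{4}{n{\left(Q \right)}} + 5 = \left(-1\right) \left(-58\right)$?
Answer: $- \frac{147397}{1908} \approx -77.252$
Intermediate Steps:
$n{\left(Q \right)} = \frac{4}{53}$ ($n{\left(Q \right)} = \frac{4}{-5 - -58} = \frac{4}{-5 + 58} = \frac{4}{53}$)
$r{\left(L,A \right)} = A L$
$y = \frac{147397}{53}$ ($y = \left(\frac{4}{53} + \left(\left(511 - 517\right) - 189\right)\right) + 2976 = \left(\frac{4}{53} - 195\right) + 2976 = - \frac{10331}{53} + 2976 = \frac{147397}{53} \approx 2781.1$)
$\frac{y}{r{\left(a{\left(\left(-1\right) \left(-6\right) \right)},-18 \right)}} = \frac{147397}{53 \left(\left(-18\right) 2\right)} = \frac{147397}{53 \left(-36\right)} = \frac{147397}{53} \left(- \frac{1}{36}\right) = - \frac{147397}{1908}$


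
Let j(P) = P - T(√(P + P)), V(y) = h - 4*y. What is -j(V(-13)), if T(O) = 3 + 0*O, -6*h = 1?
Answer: -293/6 ≈ -48.833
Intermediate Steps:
h = -⅙ (h = -⅙*1 = -⅙ ≈ -0.16667)
T(O) = 3 (T(O) = 3 + 0 = 3)
V(y) = -⅙ - 4*y
j(P) = -3 + P (j(P) = P - 1*3 = P - 3 = -3 + P)
-j(V(-13)) = -(-3 + (-⅙ - 4*(-13))) = -(-3 + (-⅙ + 52)) = -(-3 + 311/6) = -1*293/6 = -293/6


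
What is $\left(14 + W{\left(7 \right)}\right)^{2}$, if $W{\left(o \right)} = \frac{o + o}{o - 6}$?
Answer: $784$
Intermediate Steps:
$W{\left(o \right)} = \frac{2 o}{-6 + o}$
$\left(14 + W{\left(7 \right)}\right)^{2} = \left(14 + 2 \cdot 7 \frac{1}{-6 + 7}\right)^{2} = \left(14 + 2 \cdot 7 \cdot 1^{-1}\right)^{2} = \left(14 + 2 \cdot 7 \cdot 1\right)^{2} = \left(14 + 14\right)^{2} = 28^{2} = 784$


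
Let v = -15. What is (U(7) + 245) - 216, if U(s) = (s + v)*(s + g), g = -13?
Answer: 77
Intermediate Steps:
U(s) = (-15 + s)*(-13 + s) (U(s) = (s - 15)*(s - 13) = (-15 + s)*(-13 + s))
(U(7) + 245) - 216 = ((195 + 7**2 - 28*7) + 245) - 216 = ((195 + 49 - 196) + 245) - 216 = (48 + 245) - 216 = 293 - 216 = 77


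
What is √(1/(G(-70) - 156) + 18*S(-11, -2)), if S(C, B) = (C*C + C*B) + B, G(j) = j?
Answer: √129630662/226 ≈ 50.379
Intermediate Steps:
S(C, B) = B + C² + B*C (S(C, B) = (C² + B*C) + B = B + C² + B*C)
√(1/(G(-70) - 156) + 18*S(-11, -2)) = √(1/(-70 - 156) + 18*(-2 + (-11)² - 2*(-11))) = √(1/(-226) + 18*(-2 + 121 + 22)) = √(-1/226 + 18*141) = √(-1/226 + 2538) = √(573587/226) = √129630662/226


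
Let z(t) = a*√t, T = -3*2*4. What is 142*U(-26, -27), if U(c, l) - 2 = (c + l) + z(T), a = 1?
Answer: -7242 + 284*I*√6 ≈ -7242.0 + 695.66*I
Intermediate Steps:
T = -24 (T = -6*4 = -24)
z(t) = √t (z(t) = 1*√t = √t)
U(c, l) = 2 + c + l + 2*I*√6 (U(c, l) = 2 + ((c + l) + √(-24)) = 2 + ((c + l) + 2*I*√6) = 2 + (c + l + 2*I*√6) = 2 + c + l + 2*I*√6)
142*U(-26, -27) = 142*(2 - 26 - 27 + 2*I*√6) = 142*(-51 + 2*I*√6) = -7242 + 284*I*√6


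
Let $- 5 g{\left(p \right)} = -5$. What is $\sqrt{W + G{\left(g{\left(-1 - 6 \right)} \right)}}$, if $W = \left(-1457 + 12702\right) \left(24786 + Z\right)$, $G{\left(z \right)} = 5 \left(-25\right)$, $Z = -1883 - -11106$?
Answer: $2 \sqrt{95607770} \approx 19556.0$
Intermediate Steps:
$g{\left(p \right)} = 1$ ($g{\left(p \right)} = \left(- \frac{1}{5}\right) \left(-5\right) = 1$)
$Z = 9223$ ($Z = -1883 + 11106 = 9223$)
$G{\left(z \right)} = -125$
$W = 382431205$ ($W = \left(-1457 + 12702\right) \left(24786 + 9223\right) = 11245 \cdot 34009 = 382431205$)
$\sqrt{W + G{\left(g{\left(-1 - 6 \right)} \right)}} = \sqrt{382431205 - 125} = \sqrt{382431080} = 2 \sqrt{95607770}$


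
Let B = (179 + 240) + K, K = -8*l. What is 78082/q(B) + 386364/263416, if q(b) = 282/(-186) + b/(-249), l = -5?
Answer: -1653695251930/71155247 ≈ -23241.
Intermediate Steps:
K = 40 (K = -8*(-5) = 40)
B = 459 (B = (179 + 240) + 40 = 419 + 40 = 459)
q(b) = -47/31 - b/249 (q(b) = 282*(-1/186) + b*(-1/249) = -47/31 - b/249)
78082/q(B) + 386364/263416 = 78082/(-47/31 - 1/249*459) + 386364/263416 = 78082/(-47/31 - 153/83) + 386364*(1/263416) = 78082/(-8644/2573) + 96591/65854 = 78082*(-2573/8644) + 96591/65854 = -100452493/4322 + 96591/65854 = -1653695251930/71155247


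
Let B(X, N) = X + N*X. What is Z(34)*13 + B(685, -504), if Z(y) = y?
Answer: -344113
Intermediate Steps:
Z(34)*13 + B(685, -504) = 34*13 + 685*(1 - 504) = 442 + 685*(-503) = 442 - 344555 = -344113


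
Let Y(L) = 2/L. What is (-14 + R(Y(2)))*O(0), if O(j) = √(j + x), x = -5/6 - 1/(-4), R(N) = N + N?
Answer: -2*I*√21 ≈ -9.1651*I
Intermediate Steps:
R(N) = 2*N
x = -7/12 (x = -5*⅙ - 1*(-¼) = -⅚ + ¼ = -7/12 ≈ -0.58333)
O(j) = √(-7/12 + j) (O(j) = √(j - 7/12) = √(-7/12 + j))
(-14 + R(Y(2)))*O(0) = (-14 + 2*(2/2))*(√(-21 + 36*0)/6) = (-14 + 2*(2*(½)))*(√(-21 + 0)/6) = (-14 + 2*1)*(√(-21)/6) = (-14 + 2)*((I*√21)/6) = -2*I*√21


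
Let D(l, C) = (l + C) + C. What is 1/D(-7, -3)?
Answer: -1/13 ≈ -0.076923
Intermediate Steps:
D(l, C) = l + 2*C (D(l, C) = (C + l) + C = l + 2*C)
1/D(-7, -3) = 1/(-7 + 2*(-3)) = 1/(-7 - 6) = 1/(-13) = -1/13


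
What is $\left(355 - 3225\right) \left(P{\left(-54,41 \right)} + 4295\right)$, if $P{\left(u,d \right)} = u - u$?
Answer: $-12326650$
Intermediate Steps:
$P{\left(u,d \right)} = 0$
$\left(355 - 3225\right) \left(P{\left(-54,41 \right)} + 4295\right) = \left(355 - 3225\right) \left(0 + 4295\right) = \left(-2870\right) 4295 = -12326650$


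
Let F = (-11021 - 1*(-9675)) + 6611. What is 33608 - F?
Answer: 28343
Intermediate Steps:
F = 5265 (F = (-11021 + 9675) + 6611 = -1346 + 6611 = 5265)
33608 - F = 33608 - 1*5265 = 33608 - 5265 = 28343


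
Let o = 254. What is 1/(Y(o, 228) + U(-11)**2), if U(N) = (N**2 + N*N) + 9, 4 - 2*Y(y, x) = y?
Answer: 1/62876 ≈ 1.5904e-5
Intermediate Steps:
Y(y, x) = 2 - y/2
U(N) = 9 + 2*N**2 (U(N) = (N**2 + N**2) + 9 = 2*N**2 + 9 = 9 + 2*N**2)
1/(Y(o, 228) + U(-11)**2) = 1/((2 - 1/2*254) + (9 + 2*(-11)**2)**2) = 1/((2 - 127) + (9 + 2*121)**2) = 1/(-125 + (9 + 242)**2) = 1/(-125 + 251**2) = 1/(-125 + 63001) = 1/62876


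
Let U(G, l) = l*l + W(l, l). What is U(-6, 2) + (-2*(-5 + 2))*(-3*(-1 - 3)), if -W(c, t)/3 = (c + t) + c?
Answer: 58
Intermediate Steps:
W(c, t) = -6*c - 3*t (W(c, t) = -3*((c + t) + c) = -3*(t + 2*c) = -6*c - 3*t)
U(G, l) = l² - 9*l (U(G, l) = l*l + (-6*l - 3*l) = l² - 9*l)
U(-6, 2) + (-2*(-5 + 2))*(-3*(-1 - 3)) = 2*(-9 + 2) + (-2*(-5 + 2))*(-3*(-1 - 3)) = 2*(-7) + (-2*(-3))*(-3*(-4)) = -14 + 6*12 = -14 + 72 = 58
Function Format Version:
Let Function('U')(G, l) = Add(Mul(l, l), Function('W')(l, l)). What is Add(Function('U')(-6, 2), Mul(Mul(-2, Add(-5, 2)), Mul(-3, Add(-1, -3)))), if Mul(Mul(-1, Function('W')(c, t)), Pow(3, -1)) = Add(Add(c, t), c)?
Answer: 58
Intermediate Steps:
Function('W')(c, t) = Add(Mul(-6, c), Mul(-3, t)) (Function('W')(c, t) = Mul(-3, Add(Add(c, t), c)) = Mul(-3, Add(t, Mul(2, c))) = Add(Mul(-6, c), Mul(-3, t)))
Function('U')(G, l) = Add(Pow(l, 2), Mul(-9, l)) (Function('U')(G, l) = Add(Mul(l, l), Add(Mul(-6, l), Mul(-3, l))) = Add(Pow(l, 2), Mul(-9, l)))
Add(Function('U')(-6, 2), Mul(Mul(-2, Add(-5, 2)), Mul(-3, Add(-1, -3)))) = Add(Mul(2, Add(-9, 2)), Mul(Mul(-2, Add(-5, 2)), Mul(-3, Add(-1, -3)))) = Add(Mul(2, -7), Mul(Mul(-2, -3), Mul(-3, -4))) = Add(-14, Mul(6, 12)) = Add(-14, 72) = 58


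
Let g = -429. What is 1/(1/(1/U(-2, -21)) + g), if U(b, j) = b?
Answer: -1/431 ≈ -0.0023202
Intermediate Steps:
1/(1/(1/U(-2, -21)) + g) = 1/(1/(1/(-2)) - 429) = 1/(1/(-½) - 429) = 1/(-2 - 429) = 1/(-431) = -1/431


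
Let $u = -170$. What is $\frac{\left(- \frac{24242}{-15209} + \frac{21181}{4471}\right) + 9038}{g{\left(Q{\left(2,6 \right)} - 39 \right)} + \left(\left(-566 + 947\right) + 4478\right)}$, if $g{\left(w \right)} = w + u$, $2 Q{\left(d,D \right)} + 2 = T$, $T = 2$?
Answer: $\frac{615009457493}{316197391350} \approx 1.945$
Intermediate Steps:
$Q{\left(d,D \right)} = 0$ ($Q{\left(d,D \right)} = -1 + \frac{1}{2} \cdot 2 = -1 + 1 = 0$)
$g{\left(w \right)} = -170 + w$ ($g{\left(w \right)} = w - 170 = -170 + w$)
$\frac{\left(- \frac{24242}{-15209} + \frac{21181}{4471}\right) + 9038}{g{\left(Q{\left(2,6 \right)} - 39 \right)} + \left(\left(-566 + 947\right) + 4478\right)} = \frac{\left(- \frac{24242}{-15209} + \frac{21181}{4471}\right) + 9038}{\left(-170 + \left(0 - 39\right)\right) + \left(\left(-566 + 947\right) + 4478\right)} = \frac{\left(\left(-24242\right) \left(- \frac{1}{15209}\right) + 21181 \cdot \frac{1}{4471}\right) + 9038}{\left(-170 + \left(0 - 39\right)\right) + \left(381 + 4478\right)} = \frac{\left(\frac{24242}{15209} + \frac{21181}{4471}\right) + 9038}{\left(-170 - 39\right) + 4859} = \frac{\frac{430527811}{67999439} + 9038}{-209 + 4859} = \frac{615009457493}{67999439 \cdot 4650} = \frac{615009457493}{67999439} \cdot \frac{1}{4650} = \frac{615009457493}{316197391350}$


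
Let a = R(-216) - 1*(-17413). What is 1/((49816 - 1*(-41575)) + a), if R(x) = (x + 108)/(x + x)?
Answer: 4/435217 ≈ 9.1908e-6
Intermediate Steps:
R(x) = (108 + x)/(2*x) (R(x) = (108 + x)/((2*x)) = (108 + x)*(1/(2*x)) = (108 + x)/(2*x))
a = 69653/4 (a = (1/2)*(108 - 216)/(-216) - 1*(-17413) = (1/2)*(-1/216)*(-108) + 17413 = 1/4 + 17413 = 69653/4 ≈ 17413.)
1/((49816 - 1*(-41575)) + a) = 1/((49816 - 1*(-41575)) + 69653/4) = 1/((49816 + 41575) + 69653/4) = 1/(91391 + 69653/4) = 1/(435217/4) = 4/435217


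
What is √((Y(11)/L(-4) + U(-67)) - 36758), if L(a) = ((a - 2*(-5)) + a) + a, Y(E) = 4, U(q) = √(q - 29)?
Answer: 2*√(-9190 + I*√6) ≈ 0.025552 + 191.73*I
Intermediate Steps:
U(q) = √(-29 + q)
L(a) = 10 + 3*a (L(a) = ((a + 10) + a) + a = ((10 + a) + a) + a = (10 + 2*a) + a = 10 + 3*a)
√((Y(11)/L(-4) + U(-67)) - 36758) = √((4/(10 + 3*(-4)) + √(-29 - 67)) - 36758) = √((4/(10 - 12) + √(-96)) - 36758) = √((4/(-2) + 4*I*√6) - 36758) = √((-½*4 + 4*I*√6) - 36758) = √((-2 + 4*I*√6) - 36758) = √(-36760 + 4*I*√6)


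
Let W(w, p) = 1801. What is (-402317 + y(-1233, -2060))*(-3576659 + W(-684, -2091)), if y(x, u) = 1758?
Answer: 1431941545622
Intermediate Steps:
(-402317 + y(-1233, -2060))*(-3576659 + W(-684, -2091)) = (-402317 + 1758)*(-3576659 + 1801) = -400559*(-3574858) = 1431941545622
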